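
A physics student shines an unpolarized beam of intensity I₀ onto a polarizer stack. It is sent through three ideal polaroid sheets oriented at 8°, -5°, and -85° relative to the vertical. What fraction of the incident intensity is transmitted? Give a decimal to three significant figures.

≈ 0.0143 I₀

Unpolarized light through the first polarizer → I₁ = ½ I₀, now polarized at 8°.
I₂ = I₁ cos²(-5° − 8°) = 0.5 I₀ · cos²(13°) = 0.4747 I₀.
I₃ = I₂ cos²(-85° + 5°) = 0.4747 I₀ · cos²(80°) = 0.01431 I₀.
Transmitted fraction = 0.01431.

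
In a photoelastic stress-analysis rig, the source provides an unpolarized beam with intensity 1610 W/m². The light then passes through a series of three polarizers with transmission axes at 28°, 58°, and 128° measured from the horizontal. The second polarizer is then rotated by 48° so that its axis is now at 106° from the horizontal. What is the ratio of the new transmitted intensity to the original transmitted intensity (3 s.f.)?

Before rotation:
Unpolarized light through the first polarizer → I₁ = ½ I₀, now polarized at 28°.
I₂ = I₁ cos²(58° − 28°) = 0.5 I₀ · cos²(30°) = 0.375 I₀.
I₃ = I₂ cos²(128° − 58°) = 0.375 I₀ · cos²(70°) = 0.04387 I₀.
After rotation:
Unpolarized light through the first polarizer → I₁ = ½ I₀, now polarized at 28°.
I₂ = I₁ cos²(106° − 28°) = 0.5 I₀ · cos²(78°) = 0.02161 I₀.
I₃ = I₂ cos²(128° − 106°) = 0.02161 I₀ · cos²(22°) = 0.01858 I₀.
Ratio = 0.01858 / 0.04387 = 0.4236.

I_new/I_old ≈ 0.424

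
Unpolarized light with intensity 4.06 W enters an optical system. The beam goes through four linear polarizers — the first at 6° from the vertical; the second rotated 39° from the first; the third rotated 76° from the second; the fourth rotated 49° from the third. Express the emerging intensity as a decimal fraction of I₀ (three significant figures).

Unpolarized light through the first polarizer → I₁ = 4.06 W/2 = 2.03 W, polarized at 6°.
I₂ = I₁ · cos²(39°) = 2.03 · 0.604 = 1.226 W.
I₃ = I₂ · cos²(76°) = 1.226 · 0.05853 = 0.07175 W.
I₄ = I₃ · cos²(49°) = 0.07175 · 0.4304 = 0.03088 W.
Transmitted fraction = 0.007607.

I/I₀ ≈ 0.00761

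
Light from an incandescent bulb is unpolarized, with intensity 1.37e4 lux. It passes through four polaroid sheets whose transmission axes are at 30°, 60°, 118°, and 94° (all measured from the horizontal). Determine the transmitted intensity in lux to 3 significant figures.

I ≈ 1200 lux

Unpolarized light through the first polarizer → I₁ = 1.37e4 lux/2 = 6850 lux, polarized at 30°.
I₂ = I₁ · cos²(30°) = 6850 · 0.75 = 5138 lux.
I₃ = I₂ · cos²(58°) = 5138 · 0.2808 = 1443 lux.
I₄ = I₃ · cos²(24°) = 1443 · 0.8346 = 1204 lux.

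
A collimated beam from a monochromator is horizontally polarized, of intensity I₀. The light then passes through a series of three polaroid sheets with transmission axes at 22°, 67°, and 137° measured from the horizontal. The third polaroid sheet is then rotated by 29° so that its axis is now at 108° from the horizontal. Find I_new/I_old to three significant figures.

I_new/I_old ≈ 4.87

Before rotation:
I₁ = I₀ cos²(22° − 0°) = I₀ cos²(22°) = 0.8597 I₀.
I₂ = I₁ cos²(67° − 22°) = 0.8597 I₀ · cos²(45°) = 0.4298 I₀.
I₃ = I₂ cos²(137° − 67°) = 0.4298 I₀ · cos²(70°) = 0.05028 I₀.
After rotation:
I₁ = I₀ cos²(22° − 0°) = I₀ cos²(22°) = 0.8597 I₀.
I₂ = I₁ cos²(67° − 22°) = 0.8597 I₀ · cos²(45°) = 0.4298 I₀.
I₃ = I₂ cos²(108° − 67°) = 0.4298 I₀ · cos²(41°) = 0.2448 I₀.
Ratio = 0.2448 / 0.05028 = 4.869.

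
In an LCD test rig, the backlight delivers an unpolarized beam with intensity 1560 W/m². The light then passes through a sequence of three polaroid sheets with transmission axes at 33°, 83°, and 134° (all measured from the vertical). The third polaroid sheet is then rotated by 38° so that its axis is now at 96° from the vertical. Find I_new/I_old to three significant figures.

I_new/I_old ≈ 2.40

Before rotation:
Unpolarized light through the first polarizer → I₁ = ½ I₀, now polarized at 33°.
I₂ = I₁ cos²(83° − 33°) = 0.5 I₀ · cos²(50°) = 0.2066 I₀.
I₃ = I₂ cos²(134° − 83°) = 0.2066 I₀ · cos²(51°) = 0.08182 I₀.
After rotation:
Unpolarized light through the first polarizer → I₁ = ½ I₀, now polarized at 33°.
I₂ = I₁ cos²(83° − 33°) = 0.5 I₀ · cos²(50°) = 0.2066 I₀.
I₃ = I₂ cos²(96° − 83°) = 0.2066 I₀ · cos²(13°) = 0.1961 I₀.
Ratio = 0.1961 / 0.08182 = 2.397.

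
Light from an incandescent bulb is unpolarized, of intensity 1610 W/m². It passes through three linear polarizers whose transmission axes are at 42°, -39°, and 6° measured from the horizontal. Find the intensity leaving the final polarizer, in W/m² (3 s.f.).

I ≈ 9.85 W/m²

Unpolarized light through the first polarizer → I₁ = 1610 W/m²/2 = 805 W/m², polarized at 42°.
I₂ = I₁ · cos²(81°) = 805 · 0.02447 = 19.7 W/m².
I₃ = I₂ · cos²(45°) = 19.7 · 0.5 = 9.85 W/m².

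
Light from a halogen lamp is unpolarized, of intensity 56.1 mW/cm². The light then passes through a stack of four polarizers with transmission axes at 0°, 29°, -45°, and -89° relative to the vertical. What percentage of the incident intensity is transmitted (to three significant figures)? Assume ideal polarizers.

≈ 1.50%

Unpolarized light through the first polarizer → I₁ = 56.1 mW/cm²/2 = 28.05 mW/cm², polarized at 0°.
I₂ = I₁ · cos²(29°) = 28.05 · 0.765 = 21.46 mW/cm².
I₃ = I₂ · cos²(74°) = 21.46 · 0.07598 = 1.63 mW/cm².
I₄ = I₃ · cos²(44°) = 1.63 · 0.5174 = 0.8436 mW/cm².
That is 1.504% of the incident intensity.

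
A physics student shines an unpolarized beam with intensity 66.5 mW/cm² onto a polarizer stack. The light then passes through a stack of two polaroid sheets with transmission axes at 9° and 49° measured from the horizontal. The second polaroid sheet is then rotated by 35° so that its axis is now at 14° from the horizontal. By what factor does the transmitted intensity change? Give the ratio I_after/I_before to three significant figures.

I_new/I_old ≈ 1.69

Before rotation:
Unpolarized light through the first polarizer → I₁ = ½ I₀, now polarized at 9°.
I₂ = I₁ cos²(49° − 9°) = 0.5 I₀ · cos²(40°) = 0.2934 I₀.
After rotation:
Unpolarized light through the first polarizer → I₁ = ½ I₀, now polarized at 9°.
I₂ = I₁ cos²(14° − 9°) = 0.5 I₀ · cos²(5°) = 0.4962 I₀.
Ratio = 0.4962 / 0.2934 = 1.691.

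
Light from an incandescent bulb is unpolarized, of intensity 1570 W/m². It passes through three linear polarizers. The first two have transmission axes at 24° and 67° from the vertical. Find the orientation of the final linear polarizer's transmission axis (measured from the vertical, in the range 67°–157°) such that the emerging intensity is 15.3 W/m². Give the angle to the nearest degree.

Unpolarized light through the first polarizer → I₁ = ½ I₀, now polarized at 24°.
I₂ = I₁ cos²(67° − 24°) = 0.5 I₀ · cos²(43°) = 0.2674 I₀.
Target fraction: 15.3 / 1570 W/m² = 0.009745 of I₀.
Need I₃/I₀ = 0.009745, so cos²(θ − 67°) = 0.009745 / 0.2674 = 0.03644.
θ − 67° = arccos(√0.03644) = 79.0°, giving θ ≈ 67 + 79.0 = 146.0°.

θ ≈ 146°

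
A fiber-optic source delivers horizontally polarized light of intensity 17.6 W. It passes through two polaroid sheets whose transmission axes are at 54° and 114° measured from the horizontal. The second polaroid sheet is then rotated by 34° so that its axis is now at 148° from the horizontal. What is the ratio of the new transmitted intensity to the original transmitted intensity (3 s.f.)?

I_new/I_old ≈ 0.0195

Before rotation:
I₁ = I₀ cos²(54° − 0°) = I₀ cos²(54°) = 0.3455 I₀.
I₂ = I₁ cos²(114° − 54°) = 0.3455 I₀ · cos²(60°) = 0.08637 I₀.
After rotation:
I₁ = I₀ cos²(54° − 0°) = I₀ cos²(54°) = 0.3455 I₀.
Angle between axes 1 and 2: 86°. I₂ = 0.3455 I₀ · cos²(86°) = 0.001681 I₀.
Ratio = 0.001681 / 0.08637 = 0.01946.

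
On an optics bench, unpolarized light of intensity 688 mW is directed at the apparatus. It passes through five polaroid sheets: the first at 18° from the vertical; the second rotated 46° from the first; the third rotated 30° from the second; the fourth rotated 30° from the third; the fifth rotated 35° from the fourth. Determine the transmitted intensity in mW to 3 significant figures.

I ≈ 62.7 mW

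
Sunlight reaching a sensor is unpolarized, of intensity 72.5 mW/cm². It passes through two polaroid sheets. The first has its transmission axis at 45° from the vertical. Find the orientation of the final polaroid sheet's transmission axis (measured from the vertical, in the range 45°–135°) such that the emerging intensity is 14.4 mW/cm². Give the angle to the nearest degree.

Unpolarized light through the first polarizer → I₁ = ½ I₀, now polarized at 45°.
Target fraction: 14.4 / 72.5 mW/cm² = 0.1986 of I₀.
Need I₂/I₀ = 0.1986, so cos²(θ − 45°) = 0.1986 / 0.5 = 0.3972.
θ − 45° = arccos(√0.3972) = 50.9°, giving θ ≈ 45 + 50.9 = 95.9°.

θ ≈ 96°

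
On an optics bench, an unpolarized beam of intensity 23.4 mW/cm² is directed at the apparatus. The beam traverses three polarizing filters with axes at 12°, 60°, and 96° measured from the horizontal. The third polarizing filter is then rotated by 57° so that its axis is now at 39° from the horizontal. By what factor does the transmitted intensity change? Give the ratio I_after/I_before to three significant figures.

I_new/I_old ≈ 1.33

Before rotation:
Unpolarized light through the first polarizer → I₁ = ½ I₀, now polarized at 12°.
I₂ = I₁ cos²(60° − 12°) = 0.5 I₀ · cos²(48°) = 0.2239 I₀.
I₃ = I₂ cos²(96° − 60°) = 0.2239 I₀ · cos²(36°) = 0.1465 I₀.
After rotation:
Unpolarized light through the first polarizer → I₁ = ½ I₀, now polarized at 12°.
I₂ = I₁ cos²(60° − 12°) = 0.5 I₀ · cos²(48°) = 0.2239 I₀.
I₃ = I₂ cos²(39° − 60°) = 0.2239 I₀ · cos²(21°) = 0.1951 I₀.
Ratio = 0.1951 / 0.1465 = 1.332.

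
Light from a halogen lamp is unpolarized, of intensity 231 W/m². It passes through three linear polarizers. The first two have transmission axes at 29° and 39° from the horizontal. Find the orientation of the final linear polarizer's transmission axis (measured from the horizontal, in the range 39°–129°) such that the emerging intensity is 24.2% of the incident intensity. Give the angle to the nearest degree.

θ ≈ 84°

Unpolarized light through the first polarizer → I₁ = ½ I₀, now polarized at 29°.
I₂ = I₁ cos²(39° − 29°) = 0.5 I₀ · cos²(10°) = 0.4849 I₀.
Need I₃/I₀ = 0.242, so cos²(θ − 39°) = 0.242 / 0.4849 = 0.499.
θ − 39° = arccos(√0.499) = 45.1°, giving θ ≈ 39 + 45.1 = 84.1°.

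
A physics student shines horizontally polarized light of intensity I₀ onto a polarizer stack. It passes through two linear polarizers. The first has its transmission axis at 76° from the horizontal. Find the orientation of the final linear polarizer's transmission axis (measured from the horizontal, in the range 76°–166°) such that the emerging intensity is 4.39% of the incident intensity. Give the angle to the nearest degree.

I₁ = I₀ cos²(76° − 0°) = I₀ cos²(76°) = 0.05853 I₀.
Need I₂/I₀ = 0.0439, so cos²(θ − 76°) = 0.0439 / 0.05853 = 0.7501.
θ − 76° = arccos(√0.7501) = 30.0°, giving θ ≈ 76 + 30.0 = 106.0°.

θ ≈ 106°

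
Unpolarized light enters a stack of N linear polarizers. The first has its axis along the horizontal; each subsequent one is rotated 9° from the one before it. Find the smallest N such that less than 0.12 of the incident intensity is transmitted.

First polarizer halves the unpolarized light: factor 1/2.
Each further stage multiplies by cos²(9°) = 0.9755.
After N polarizers: T = 0.5·0.9755^(N−1). Require T < 0.12 ⇒ N−1 > ln(0.12/0.5)/ln(0.9755) = 57.60, so N−1 ≥ 58 and N = 59.
Check: N=59 gives T = 0.1188 < 0.12; N=58 gives T = 0.1218.

N = 59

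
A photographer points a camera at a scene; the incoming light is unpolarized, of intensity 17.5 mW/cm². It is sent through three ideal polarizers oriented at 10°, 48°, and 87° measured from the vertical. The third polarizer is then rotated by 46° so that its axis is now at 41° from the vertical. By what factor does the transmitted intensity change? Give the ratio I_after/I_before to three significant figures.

Before rotation:
Unpolarized light through the first polarizer → I₁ = ½ I₀, now polarized at 10°.
I₂ = I₁ cos²(48° − 10°) = 0.5 I₀ · cos²(38°) = 0.3105 I₀.
I₃ = I₂ cos²(87° − 48°) = 0.3105 I₀ · cos²(39°) = 0.1875 I₀.
After rotation:
Unpolarized light through the first polarizer → I₁ = ½ I₀, now polarized at 10°.
I₂ = I₁ cos²(48° − 10°) = 0.5 I₀ · cos²(38°) = 0.3105 I₀.
I₃ = I₂ cos²(41° − 48°) = 0.3105 I₀ · cos²(7°) = 0.3059 I₀.
Ratio = 0.3059 / 0.1875 = 1.631.

I_new/I_old ≈ 1.63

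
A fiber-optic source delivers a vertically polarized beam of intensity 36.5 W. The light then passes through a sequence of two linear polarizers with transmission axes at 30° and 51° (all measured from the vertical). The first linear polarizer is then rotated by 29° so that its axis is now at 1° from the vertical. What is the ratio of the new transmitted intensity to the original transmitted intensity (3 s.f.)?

I_new/I_old ≈ 0.632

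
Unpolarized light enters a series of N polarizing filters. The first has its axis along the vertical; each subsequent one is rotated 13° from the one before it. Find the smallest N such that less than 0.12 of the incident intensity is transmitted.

N = 29

First polarizer halves the unpolarized light: factor 1/2.
Each further stage multiplies by cos²(13°) = 0.9494.
After N polarizers: T = 0.5·0.9494^(N−1). Require T < 0.12 ⇒ N−1 > ln(0.12/0.5)/ln(0.9494) = 27.48, so N−1 ≥ 28 and N = 29.
Check: N=29 gives T = 0.1168 < 0.12; N=28 gives T = 0.123.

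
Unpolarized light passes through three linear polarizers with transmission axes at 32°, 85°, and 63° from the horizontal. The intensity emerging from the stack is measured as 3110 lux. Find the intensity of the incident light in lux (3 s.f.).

Unpolarized light through the first polarizer → I₁ = ½ I₀, now polarized at 32°.
I₂ = I₁ cos²(85° − 32°) = 0.5 I₀ · cos²(53°) = 0.1811 I₀.
I₃ = I₂ cos²(63° − 85°) = 0.1811 I₀ · cos²(22°) = 0.1557 I₀.
So 3110 lux = 0.1557 I₀, giving I₀ = 3110/0.1557 = 1.998e+04 lux.

I₀ ≈ 2.00e4 lux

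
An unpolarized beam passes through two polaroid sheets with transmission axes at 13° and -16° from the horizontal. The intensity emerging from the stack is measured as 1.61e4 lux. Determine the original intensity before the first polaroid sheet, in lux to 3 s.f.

I₀ ≈ 4.21e4 lux

Unpolarized light through the first polarizer → I₁ = ½ I₀, now polarized at 13°.
I₂ = I₁ cos²(-16° − 13°) = 0.5 I₀ · cos²(29°) = 0.3825 I₀.
So 1.61e4 lux = 0.3825 I₀, giving I₀ = 1.61e4/0.3825 = 4.209e+04 lux.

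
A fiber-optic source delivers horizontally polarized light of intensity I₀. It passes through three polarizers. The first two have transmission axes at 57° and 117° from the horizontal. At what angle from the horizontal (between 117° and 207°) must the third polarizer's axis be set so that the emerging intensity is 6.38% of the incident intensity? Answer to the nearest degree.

θ ≈ 139°

I₁ = I₀ cos²(57° − 0°) = I₀ cos²(57°) = 0.2966 I₀.
I₂ = I₁ cos²(117° − 57°) = 0.2966 I₀ · cos²(60°) = 0.07416 I₀.
Need I₃/I₀ = 0.0638, so cos²(θ − 117°) = 0.0638 / 0.07416 = 0.8603.
θ − 117° = arccos(√0.8603) = 21.9°, giving θ ≈ 117 + 21.9 = 138.9°.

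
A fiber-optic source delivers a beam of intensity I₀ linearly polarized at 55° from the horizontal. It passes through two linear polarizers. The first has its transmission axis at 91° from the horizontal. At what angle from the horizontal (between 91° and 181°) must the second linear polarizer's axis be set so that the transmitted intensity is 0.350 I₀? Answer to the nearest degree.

By Malus's law, I₁ = I₀ cos²(91° − 55°) = I₀ cos²(36°) = 0.6545 I₀.
Need I₂/I₀ = 0.35, so cos²(θ − 91°) = 0.35 / 0.6545 = 0.5348.
θ − 91° = arccos(√0.5348) = 43.0°, giving θ ≈ 91 + 43.0 = 134.0°.

θ ≈ 134°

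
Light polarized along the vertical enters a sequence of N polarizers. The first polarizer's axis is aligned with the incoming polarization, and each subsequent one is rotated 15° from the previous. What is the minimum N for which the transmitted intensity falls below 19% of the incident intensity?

First polarizer is aligned with the polarization: full transmission.
Each further stage multiplies by cos²(15°) = 0.933.
After N polarizers: T = 0.933^(N−1). Require T < 0.19 ⇒ N−1 > ln(0.19)/ln(0.933) = 23.95, so N−1 ≥ 24 and N = 25.
Check: N=25 gives T = 0.1894 < 0.19; N=24 gives T = 0.203.

N = 25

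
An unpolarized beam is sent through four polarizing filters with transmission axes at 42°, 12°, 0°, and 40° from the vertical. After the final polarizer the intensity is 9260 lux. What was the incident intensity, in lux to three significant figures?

I₀ ≈ 4.40e4 lux

Unpolarized light through the first polarizer → I₁ = ½ I₀, now polarized at 42°.
I₂ = I₁ cos²(12° − 42°) = 0.5 I₀ · cos²(30°) = 0.375 I₀.
I₃ = I₂ cos²(0° − 12°) = 0.375 I₀ · cos²(12°) = 0.3588 I₀.
I₄ = I₃ cos²(40° − 0°) = 0.3588 I₀ · cos²(40°) = 0.2105 I₀.
So 9260 lux = 0.2105 I₀, giving I₀ = 9260/0.2105 = 4.398e+04 lux.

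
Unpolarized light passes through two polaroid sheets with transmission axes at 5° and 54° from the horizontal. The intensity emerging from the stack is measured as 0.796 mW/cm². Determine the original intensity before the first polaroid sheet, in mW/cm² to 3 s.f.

I₀ ≈ 3.70 mW/cm²

Unpolarized light through the first polarizer → I₁ = ½ I₀, now polarized at 5°.
I₂ = I₁ cos²(54° − 5°) = 0.5 I₀ · cos²(49°) = 0.2152 I₀.
So 0.796 mW/cm² = 0.2152 I₀, giving I₀ = 0.796/0.2152 = 3.699 mW/cm².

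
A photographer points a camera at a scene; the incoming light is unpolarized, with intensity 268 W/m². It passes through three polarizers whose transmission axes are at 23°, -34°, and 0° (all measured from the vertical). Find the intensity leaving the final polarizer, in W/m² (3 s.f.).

Unpolarized light through the first polarizer → I₁ = 268 W/m²/2 = 134 W/m², polarized at 23°.
I₂ = I₁ · cos²(57°) = 134 · 0.2966 = 39.75 W/m².
I₃ = I₂ · cos²(34°) = 39.75 · 0.6873 = 27.32 W/m².

I ≈ 27.3 W/m²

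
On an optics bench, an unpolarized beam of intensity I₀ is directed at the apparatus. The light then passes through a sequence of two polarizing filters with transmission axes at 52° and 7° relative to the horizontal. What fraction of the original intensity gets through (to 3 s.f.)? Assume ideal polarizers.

≈ 0.250 I₀

Unpolarized light through the first polarizer → I₁ = ½ I₀, now polarized at 52°.
I₂ = I₁ cos²(7° − 52°) = 0.5 I₀ · cos²(45°) = 0.25 I₀.
Transmitted fraction = 0.25.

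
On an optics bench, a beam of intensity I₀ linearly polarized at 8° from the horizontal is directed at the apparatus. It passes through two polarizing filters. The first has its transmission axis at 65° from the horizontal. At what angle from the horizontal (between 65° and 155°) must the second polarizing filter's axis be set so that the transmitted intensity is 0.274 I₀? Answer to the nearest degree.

By Malus's law, I₁ = I₀ cos²(65° − 8°) = I₀ cos²(57°) = 0.2966 I₀.
Need I₂/I₀ = 0.274, so cos²(θ − 65°) = 0.274 / 0.2966 = 0.9237.
θ − 65° = arccos(√0.9237) = 16.0°, giving θ ≈ 65 + 16.0 = 81.0°.

θ ≈ 81°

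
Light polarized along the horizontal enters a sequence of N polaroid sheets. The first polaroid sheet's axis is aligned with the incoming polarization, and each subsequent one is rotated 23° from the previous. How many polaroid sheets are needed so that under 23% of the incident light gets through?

First polarizer is aligned with the polarization: full transmission.
Each further stage multiplies by cos²(23°) = 0.8473.
After N polarizers: T = 0.8473^(N−1). Require T < 0.23 ⇒ N−1 > ln(0.23)/ln(0.8473) = 8.87, so N−1 ≥ 9 and N = 10.
Check: N=10 gives T = 0.2251 < 0.23; N=9 gives T = 0.2657.

N = 10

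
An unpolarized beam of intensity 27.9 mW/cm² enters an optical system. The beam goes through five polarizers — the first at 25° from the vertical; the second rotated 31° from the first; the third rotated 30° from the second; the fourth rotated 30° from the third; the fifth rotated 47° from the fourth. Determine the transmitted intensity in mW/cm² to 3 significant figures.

I ≈ 2.68 mW/cm²

Unpolarized light through the first polarizer → I₁ = 27.9 mW/cm²/2 = 13.95 mW/cm², polarized at 25°.
I₂ = I₁ · cos²(31°) = 13.95 · 0.7347 = 10.25 mW/cm².
I₃ = I₂ · cos²(30°) = 10.25 · 0.75 = 7.687 mW/cm².
I₄ = I₃ · cos²(30°) = 7.687 · 0.75 = 5.765 mW/cm².
I₅ = I₄ · cos²(47°) = 5.765 · 0.4651 = 2.682 mW/cm².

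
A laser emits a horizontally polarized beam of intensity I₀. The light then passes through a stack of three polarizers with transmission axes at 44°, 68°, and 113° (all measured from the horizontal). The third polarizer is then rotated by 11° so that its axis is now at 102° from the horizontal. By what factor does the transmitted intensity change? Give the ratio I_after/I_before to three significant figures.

I_new/I_old ≈ 1.37

Before rotation:
By Malus's law, I₁ = I₀ cos²(44° − 0°) = I₀ cos²(44°) = 0.5174 I₀.
I₂ = I₁ cos²(68° − 44°) = 0.5174 I₀ · cos²(24°) = 0.4318 I₀.
I₃ = I₂ cos²(113° − 68°) = 0.4318 I₀ · cos²(45°) = 0.2159 I₀.
After rotation:
I₁ = I₀ cos²(44° − 0°) = I₀ cos²(44°) = 0.5174 I₀.
I₂ = I₁ cos²(68° − 44°) = 0.5174 I₀ · cos²(24°) = 0.4318 I₀.
I₃ = I₂ cos²(102° − 68°) = 0.4318 I₀ · cos²(34°) = 0.2968 I₀.
Ratio = 0.2968 / 0.2159 = 1.375.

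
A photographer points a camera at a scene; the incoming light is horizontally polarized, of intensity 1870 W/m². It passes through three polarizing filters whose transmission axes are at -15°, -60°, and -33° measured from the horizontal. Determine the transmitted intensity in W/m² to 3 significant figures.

I₁ = 1870 W/m² · cos²(15°) = 1745 W/m².
I₂ = I₁ · cos²(45°) = 1745 · 0.5 = 872.4 W/m².
I₃ = I₂ · cos²(27°) = 872.4 · 0.7939 = 692.6 W/m².

I ≈ 693 W/m²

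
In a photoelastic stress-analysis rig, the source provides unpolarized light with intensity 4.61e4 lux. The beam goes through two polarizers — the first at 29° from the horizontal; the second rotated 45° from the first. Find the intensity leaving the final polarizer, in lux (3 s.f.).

Unpolarized light through the first polarizer → I₁ = 4.61e4 lux/2 = 2.305e+04 lux, polarized at 29°.
I₂ = I₁ · cos²(45°) = 2.305e+04 · 0.5 = 1.153e+04 lux.

I ≈ 1.15e4 lux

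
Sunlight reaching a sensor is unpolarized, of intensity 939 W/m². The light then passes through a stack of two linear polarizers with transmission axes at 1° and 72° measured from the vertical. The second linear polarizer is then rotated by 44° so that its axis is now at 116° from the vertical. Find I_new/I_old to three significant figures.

I_new/I_old ≈ 1.69

Before rotation:
Unpolarized light through the first polarizer → I₁ = ½ I₀, now polarized at 1°.
I₂ = I₁ cos²(72° − 1°) = 0.5 I₀ · cos²(71°) = 0.053 I₀.
After rotation:
Unpolarized light through the first polarizer → I₁ = ½ I₀, now polarized at 1°.
Angle between axes 1 and 2: 65°. I₂ = 0.5 I₀ · cos²(65°) = 0.0893 I₀.
Ratio = 0.0893 / 0.053 = 1.685.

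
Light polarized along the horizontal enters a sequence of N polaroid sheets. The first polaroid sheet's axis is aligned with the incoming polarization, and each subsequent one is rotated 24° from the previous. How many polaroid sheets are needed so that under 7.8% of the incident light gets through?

N = 16

First polarizer is aligned with the polarization: full transmission.
Each further stage multiplies by cos²(24°) = 0.8346.
After N polarizers: T = 0.8346^(N−1). Require T < 0.078 ⇒ N−1 > ln(0.078)/ln(0.8346) = 14.11, so N−1 ≥ 15 and N = 16.
Check: N=16 gives T = 0.06636 < 0.078; N=15 gives T = 0.07951.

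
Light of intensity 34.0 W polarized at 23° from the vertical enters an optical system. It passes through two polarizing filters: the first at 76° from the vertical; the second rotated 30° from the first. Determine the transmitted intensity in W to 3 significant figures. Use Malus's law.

I ≈ 9.24 W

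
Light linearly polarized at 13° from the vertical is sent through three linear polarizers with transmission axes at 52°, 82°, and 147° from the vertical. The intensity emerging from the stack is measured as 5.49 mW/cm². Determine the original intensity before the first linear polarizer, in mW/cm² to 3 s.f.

I₀ ≈ 67.9 mW/cm²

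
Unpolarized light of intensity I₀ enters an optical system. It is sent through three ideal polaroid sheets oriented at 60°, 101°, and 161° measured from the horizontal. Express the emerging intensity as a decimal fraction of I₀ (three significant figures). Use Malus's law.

≈ 0.0712 I₀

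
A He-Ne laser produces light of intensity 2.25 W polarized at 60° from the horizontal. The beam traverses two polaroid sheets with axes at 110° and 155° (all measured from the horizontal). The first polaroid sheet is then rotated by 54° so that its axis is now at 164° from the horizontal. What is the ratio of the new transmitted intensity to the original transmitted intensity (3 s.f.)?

I_new/I_old ≈ 0.276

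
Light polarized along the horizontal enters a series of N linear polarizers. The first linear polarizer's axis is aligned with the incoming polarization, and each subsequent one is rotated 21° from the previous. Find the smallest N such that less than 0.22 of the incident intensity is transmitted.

N = 13

First polarizer is aligned with the polarization: full transmission.
Each further stage multiplies by cos²(21°) = 0.8716.
After N polarizers: T = 0.8716^(N−1). Require T < 0.22 ⇒ N−1 > ln(0.22)/ln(0.8716) = 11.02, so N−1 ≥ 12 and N = 13.
Check: N=13 gives T = 0.1922 < 0.22; N=12 gives T = 0.2205.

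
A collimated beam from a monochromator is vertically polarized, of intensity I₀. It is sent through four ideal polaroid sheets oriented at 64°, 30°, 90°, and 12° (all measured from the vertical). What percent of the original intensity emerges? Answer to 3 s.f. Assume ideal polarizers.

By Malus's law, I₁ = I₀ cos²(64° − 0°) = I₀ cos²(64°) = 0.1922 I₀.
I₂ = I₁ cos²(30° − 64°) = 0.1922 I₀ · cos²(34°) = 0.1321 I₀.
I₃ = I₂ cos²(90° − 30°) = 0.1321 I₀ · cos²(60°) = 0.03302 I₀.
I₄ = I₃ cos²(12° − 90°) = 0.03302 I₀ · cos²(78°) = 0.001427 I₀.
That is 0.1427% of the incident intensity.

≈ 0.143%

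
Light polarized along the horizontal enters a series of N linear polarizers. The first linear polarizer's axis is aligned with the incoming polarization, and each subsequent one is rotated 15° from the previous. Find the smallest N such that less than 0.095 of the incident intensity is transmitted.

N = 35

First polarizer is aligned with the polarization: full transmission.
Each further stage multiplies by cos²(15°) = 0.933.
After N polarizers: T = 0.933^(N−1). Require T < 0.095 ⇒ N−1 > ln(0.095)/ln(0.933) = 33.95, so N−1 ≥ 34 and N = 35.
Check: N=35 gives T = 0.09466 < 0.095; N=34 gives T = 0.1015.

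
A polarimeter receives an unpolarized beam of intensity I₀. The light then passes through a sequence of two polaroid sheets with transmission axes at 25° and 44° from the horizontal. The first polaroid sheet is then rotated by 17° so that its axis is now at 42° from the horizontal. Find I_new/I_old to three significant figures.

I_new/I_old ≈ 1.12

Before rotation:
Unpolarized light through the first polarizer → I₁ = ½ I₀, now polarized at 25°.
I₂ = I₁ cos²(44° − 25°) = 0.5 I₀ · cos²(19°) = 0.447 I₀.
After rotation:
Unpolarized light through the first polarizer → I₁ = ½ I₀, now polarized at 42°.
I₂ = I₁ cos²(44° − 42°) = 0.5 I₀ · cos²(2°) = 0.4994 I₀.
Ratio = 0.4994 / 0.447 = 1.117.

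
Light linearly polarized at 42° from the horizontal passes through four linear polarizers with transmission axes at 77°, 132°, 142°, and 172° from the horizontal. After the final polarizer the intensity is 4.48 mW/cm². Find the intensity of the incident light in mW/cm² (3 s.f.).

I₀ ≈ 27.9 mW/cm²

I₁ = I₀ cos²(77° − 42°) = I₀ cos²(35°) = 0.671 I₀.
I₂ = I₁ cos²(132° − 77°) = 0.671 I₀ · cos²(55°) = 0.2208 I₀.
I₃ = I₂ cos²(142° − 132°) = 0.2208 I₀ · cos²(10°) = 0.2141 I₀.
I₄ = I₃ cos²(172° − 142°) = 0.2141 I₀ · cos²(30°) = 0.1606 I₀.
So 4.48 mW/cm² = 0.1606 I₀, giving I₀ = 4.48/0.1606 = 27.9 mW/cm².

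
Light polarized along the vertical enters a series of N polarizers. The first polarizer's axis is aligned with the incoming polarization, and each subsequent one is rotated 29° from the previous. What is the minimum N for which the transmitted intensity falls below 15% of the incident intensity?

First polarizer is aligned with the polarization: full transmission.
Each further stage multiplies by cos²(29°) = 0.765.
After N polarizers: T = 0.765^(N−1). Require T < 0.15 ⇒ N−1 > ln(0.15)/ln(0.765) = 7.08, so N−1 ≥ 8 and N = 9.
Check: N=9 gives T = 0.1172 < 0.15; N=8 gives T = 0.1533.

N = 9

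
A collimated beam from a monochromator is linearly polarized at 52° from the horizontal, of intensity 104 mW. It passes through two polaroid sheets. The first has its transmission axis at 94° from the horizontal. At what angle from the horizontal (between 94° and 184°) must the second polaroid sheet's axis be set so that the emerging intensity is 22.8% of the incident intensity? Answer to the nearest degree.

By Malus's law, I₁ = I₀ cos²(94° − 52°) = I₀ cos²(42°) = 0.5523 I₀.
Need I₂/I₀ = 0.228, so cos²(θ − 94°) = 0.228 / 0.5523 = 0.4128.
θ − 94° = arccos(√0.4128) = 50.0°, giving θ ≈ 94 + 50.0 = 144.0°.

θ ≈ 144°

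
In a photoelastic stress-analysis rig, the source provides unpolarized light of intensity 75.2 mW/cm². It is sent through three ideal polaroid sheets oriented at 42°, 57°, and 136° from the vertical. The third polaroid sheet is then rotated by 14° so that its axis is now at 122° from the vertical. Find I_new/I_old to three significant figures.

Before rotation:
Unpolarized light through the first polarizer → I₁ = ½ I₀, now polarized at 42°.
I₂ = I₁ cos²(57° − 42°) = 0.5 I₀ · cos²(15°) = 0.4665 I₀.
I₃ = I₂ cos²(136° − 57°) = 0.4665 I₀ · cos²(79°) = 0.01698 I₀.
After rotation:
Unpolarized light through the first polarizer → I₁ = ½ I₀, now polarized at 42°.
I₂ = I₁ cos²(57° − 42°) = 0.5 I₀ · cos²(15°) = 0.4665 I₀.
I₃ = I₂ cos²(122° − 57°) = 0.4665 I₀ · cos²(65°) = 0.08332 I₀.
Ratio = 0.08332 / 0.01698 = 4.906.

I_new/I_old ≈ 4.91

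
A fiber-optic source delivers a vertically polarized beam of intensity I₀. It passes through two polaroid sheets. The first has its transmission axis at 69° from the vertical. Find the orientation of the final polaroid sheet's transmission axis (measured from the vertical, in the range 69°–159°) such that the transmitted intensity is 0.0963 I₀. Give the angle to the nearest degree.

By Malus's law, I₁ = I₀ cos²(69° − 0°) = I₀ cos²(69°) = 0.1284 I₀.
Need I₂/I₀ = 0.0963, so cos²(θ − 69°) = 0.0963 / 0.1284 = 0.7498.
θ − 69° = arccos(√0.7498) = 30.0°, giving θ ≈ 69 + 30.0 = 99.0°.

θ ≈ 99°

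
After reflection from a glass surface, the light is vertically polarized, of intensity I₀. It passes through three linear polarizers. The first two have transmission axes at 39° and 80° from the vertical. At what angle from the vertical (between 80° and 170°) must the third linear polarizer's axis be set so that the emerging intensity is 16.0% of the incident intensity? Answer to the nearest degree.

By Malus's law, I₁ = I₀ cos²(39° − 0°) = I₀ cos²(39°) = 0.604 I₀.
I₂ = I₁ cos²(80° − 39°) = 0.604 I₀ · cos²(41°) = 0.344 I₀.
Need I₃/I₀ = 0.16, so cos²(θ − 80°) = 0.16 / 0.344 = 0.4651.
θ − 80° = arccos(√0.4651) = 47.0°, giving θ ≈ 80 + 47.0 = 127.0°.

θ ≈ 127°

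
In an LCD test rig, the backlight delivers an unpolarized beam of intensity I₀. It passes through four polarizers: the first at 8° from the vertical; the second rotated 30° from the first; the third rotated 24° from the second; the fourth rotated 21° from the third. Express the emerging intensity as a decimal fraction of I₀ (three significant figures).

Unpolarized light through the first polarizer → I₁ = ½ I₀, now polarized at 8°.
I₂ = I₁ cos²(30°) = 0.5 · 0.75 I₀ = 0.375 I₀.
I₃ = I₂ cos²(24°) = 0.375 · 0.8346 I₀ = 0.313 I₀.
I₄ = I₃ cos²(21°) = 0.313 · 0.8716 I₀ = 0.2728 I₀.
Transmitted fraction = 0.2728.

≈ 0.273 I₀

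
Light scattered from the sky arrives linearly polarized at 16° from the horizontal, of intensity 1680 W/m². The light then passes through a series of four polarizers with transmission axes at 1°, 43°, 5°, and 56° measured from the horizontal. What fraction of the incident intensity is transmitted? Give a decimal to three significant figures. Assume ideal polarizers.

By Malus's law, I₁ = 1680 W/m² · cos²(15°) = 1567 W/m².
I₂ = I₁ · cos²(42°) = 1567 · 0.5523 = 865.7 W/m².
I₃ = I₂ · cos²(38°) = 865.7 · 0.621 = 537.5 W/m².
I₄ = I₃ · cos²(51°) = 537.5 · 0.396 = 212.9 W/m².
Transmitted fraction = 0.1267.

I/I₀ ≈ 0.127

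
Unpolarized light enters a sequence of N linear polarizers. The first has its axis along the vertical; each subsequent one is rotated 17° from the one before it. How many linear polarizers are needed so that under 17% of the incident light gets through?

First polarizer halves the unpolarized light: factor 1/2.
Each further stage multiplies by cos²(17°) = 0.9145.
After N polarizers: T = 0.5·0.9145^(N−1). Require T < 0.17 ⇒ N−1 > ln(0.17/0.5)/ln(0.9145) = 12.07, so N−1 ≥ 13 and N = 14.
Check: N=14 gives T = 0.1565 < 0.17; N=13 gives T = 0.1711.

N = 14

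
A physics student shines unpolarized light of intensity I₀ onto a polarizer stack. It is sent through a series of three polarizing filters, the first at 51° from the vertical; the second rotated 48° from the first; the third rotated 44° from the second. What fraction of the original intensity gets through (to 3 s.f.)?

Unpolarized light through the first polarizer → I₁ = ½ I₀, now polarized at 51°.
I₂ = I₁ cos²(48°) = 0.5 · 0.4477 I₀ = 0.2239 I₀.
I₃ = I₂ cos²(44°) = 0.2239 · 0.5174 I₀ = 0.1158 I₀.
Transmitted fraction = 0.1158.

≈ 0.116 I₀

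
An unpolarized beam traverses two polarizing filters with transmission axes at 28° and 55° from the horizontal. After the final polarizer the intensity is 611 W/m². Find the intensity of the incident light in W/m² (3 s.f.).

I₀ ≈ 1540 W/m²

Unpolarized light through the first polarizer → I₁ = ½ I₀, now polarized at 28°.
I₂ = I₁ cos²(55° − 28°) = 0.5 I₀ · cos²(27°) = 0.3969 I₀.
So 611 W/m² = 0.3969 I₀, giving I₀ = 611/0.3969 = 1539 W/m².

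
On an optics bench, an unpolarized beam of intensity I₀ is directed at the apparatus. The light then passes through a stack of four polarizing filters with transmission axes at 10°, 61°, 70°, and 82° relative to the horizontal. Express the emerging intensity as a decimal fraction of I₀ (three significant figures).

≈ 0.185 I₀

Unpolarized light through the first polarizer → I₁ = ½ I₀, now polarized at 10°.
I₂ = I₁ cos²(61° − 10°) = 0.5 I₀ · cos²(51°) = 0.198 I₀.
I₃ = I₂ cos²(70° − 61°) = 0.198 I₀ · cos²(9°) = 0.1932 I₀.
I₄ = I₃ cos²(82° − 70°) = 0.1932 I₀ · cos²(12°) = 0.1848 I₀.
Transmitted fraction = 0.1848.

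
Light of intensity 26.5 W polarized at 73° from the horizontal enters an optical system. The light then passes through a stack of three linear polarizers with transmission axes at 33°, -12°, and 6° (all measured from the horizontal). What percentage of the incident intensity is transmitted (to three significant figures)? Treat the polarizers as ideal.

≈ 26.5%

By Malus's law, I₁ = 26.5 W · cos²(40°) = 15.55 W.
I₂ = I₁ · cos²(45°) = 15.55 · 0.5 = 7.775 W.
I₃ = I₂ · cos²(18°) = 7.775 · 0.9045 = 7.033 W.
That is 26.54% of the incident intensity.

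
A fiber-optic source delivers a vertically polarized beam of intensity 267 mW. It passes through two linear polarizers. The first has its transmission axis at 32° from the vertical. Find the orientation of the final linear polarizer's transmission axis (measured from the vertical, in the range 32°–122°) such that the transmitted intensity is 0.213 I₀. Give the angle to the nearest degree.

θ ≈ 89°

I₁ = I₀ cos²(32° − 0°) = I₀ cos²(32°) = 0.7192 I₀.
Need I₂/I₀ = 0.213, so cos²(θ − 32°) = 0.213 / 0.7192 = 0.2962.
θ − 32° = arccos(√0.2962) = 57.0°, giving θ ≈ 32 + 57.0 = 89.0°.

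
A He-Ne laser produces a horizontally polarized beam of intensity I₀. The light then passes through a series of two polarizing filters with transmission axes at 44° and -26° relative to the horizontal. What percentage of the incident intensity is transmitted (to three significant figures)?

I₁ = I₀ cos²(44° − 0°) = I₀ cos²(44°) = 0.5174 I₀.
I₂ = I₁ cos²(-26° − 44°) = 0.5174 I₀ · cos²(70°) = 0.06053 I₀.
That is 6.053% of the incident intensity.

≈ 6.05%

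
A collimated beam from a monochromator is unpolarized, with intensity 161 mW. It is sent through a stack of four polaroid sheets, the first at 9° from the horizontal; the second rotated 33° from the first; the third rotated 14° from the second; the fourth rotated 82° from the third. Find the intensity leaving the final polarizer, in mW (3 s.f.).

Unpolarized light through the first polarizer → I₁ = 161 mW/2 = 80.5 mW, polarized at 9°.
I₂ = I₁ · cos²(33°) = 80.5 · 0.7034 = 56.62 mW.
I₃ = I₂ · cos²(14°) = 56.62 · 0.9415 = 53.31 mW.
I₄ = I₃ · cos²(82°) = 53.31 · 0.01937 = 1.033 mW.

I ≈ 1.03 mW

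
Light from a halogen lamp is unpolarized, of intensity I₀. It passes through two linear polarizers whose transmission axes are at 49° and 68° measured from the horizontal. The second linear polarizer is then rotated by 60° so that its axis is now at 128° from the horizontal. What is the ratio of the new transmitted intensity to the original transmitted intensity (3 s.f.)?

Before rotation:
Unpolarized light through the first polarizer → I₁ = ½ I₀, now polarized at 49°.
I₂ = I₁ cos²(68° − 49°) = 0.5 I₀ · cos²(19°) = 0.447 I₀.
After rotation:
Unpolarized light through the first polarizer → I₁ = ½ I₀, now polarized at 49°.
I₂ = I₁ cos²(128° − 49°) = 0.5 I₀ · cos²(79°) = 0.0182 I₀.
Ratio = 0.0182 / 0.447 = 0.04072.

I_new/I_old ≈ 0.0407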